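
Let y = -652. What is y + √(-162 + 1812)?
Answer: -652 + 5*√66 ≈ -611.38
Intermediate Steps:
y + √(-162 + 1812) = -652 + √(-162 + 1812) = -652 + √1650 = -652 + 5*√66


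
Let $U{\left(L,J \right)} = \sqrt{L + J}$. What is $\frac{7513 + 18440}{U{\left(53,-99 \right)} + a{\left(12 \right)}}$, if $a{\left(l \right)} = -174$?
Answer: $- \frac{2257911}{15161} - \frac{25953 i \sqrt{46}}{30322} \approx -148.93 - 5.8051 i$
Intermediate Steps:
$U{\left(L,J \right)} = \sqrt{J + L}$
$\frac{7513 + 18440}{U{\left(53,-99 \right)} + a{\left(12 \right)}} = \frac{7513 + 18440}{\sqrt{-99 + 53} - 174} = \frac{25953}{\sqrt{-46} - 174} = \frac{25953}{i \sqrt{46} - 174} = \frac{25953}{-174 + i \sqrt{46}}$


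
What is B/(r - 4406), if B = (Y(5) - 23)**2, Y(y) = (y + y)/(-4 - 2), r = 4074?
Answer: -1369/747 ≈ -1.8327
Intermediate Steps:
Y(y) = -y/3 (Y(y) = (2*y)/(-6) = (2*y)*(-1/6) = -y/3)
B = 5476/9 (B = (-1/3*5 - 23)**2 = (-5/3 - 23)**2 = (-74/3)**2 = 5476/9 ≈ 608.44)
B/(r - 4406) = 5476/(9*(4074 - 4406)) = (5476/9)/(-332) = (5476/9)*(-1/332) = -1369/747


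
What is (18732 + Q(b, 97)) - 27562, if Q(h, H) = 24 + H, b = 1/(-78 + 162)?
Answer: -8709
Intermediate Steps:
b = 1/84 ≈ 0.011905
(18732 + Q(b, 97)) - 27562 = (18732 + (24 + 97)) - 27562 = (18732 + 121) - 27562 = 18853 - 27562 = -8709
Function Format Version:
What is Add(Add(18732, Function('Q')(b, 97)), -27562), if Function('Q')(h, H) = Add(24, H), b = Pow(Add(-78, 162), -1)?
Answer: -8709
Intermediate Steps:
b = Rational(1, 84) (b = Pow(84, -1) = Rational(1, 84) ≈ 0.011905)
Add(Add(18732, Function('Q')(b, 97)), -27562) = Add(Add(18732, Add(24, 97)), -27562) = Add(Add(18732, 121), -27562) = Add(18853, -27562) = -8709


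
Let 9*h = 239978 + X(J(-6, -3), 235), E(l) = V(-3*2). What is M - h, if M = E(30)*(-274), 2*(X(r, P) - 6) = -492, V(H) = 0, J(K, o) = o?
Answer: -239738/9 ≈ -26638.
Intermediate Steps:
X(r, P) = -240 (X(r, P) = 6 + (½)*(-492) = 6 - 246 = -240)
E(l) = 0
h = 239738/9 (h = (239978 - 240)/9 = (⅑)*239738 = 239738/9 ≈ 26638.)
M = 0 (M = 0*(-274) = 0)
M - h = 0 - 1*239738/9 = 0 - 239738/9 = -239738/9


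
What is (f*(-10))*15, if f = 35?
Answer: -5250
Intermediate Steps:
(f*(-10))*15 = (35*(-10))*15 = -350*15 = -5250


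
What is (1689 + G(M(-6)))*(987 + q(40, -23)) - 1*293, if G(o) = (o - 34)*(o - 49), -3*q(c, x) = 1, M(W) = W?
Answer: 11510561/3 ≈ 3.8369e+6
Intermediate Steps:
q(c, x) = -1/3 (q(c, x) = -1/3*1 = -1/3)
G(o) = (-49 + o)*(-34 + o) (G(o) = (-34 + o)*(-49 + o) = (-49 + o)*(-34 + o))
(1689 + G(M(-6)))*(987 + q(40, -23)) - 1*293 = (1689 + (1666 + (-6)**2 - 83*(-6)))*(987 - 1/3) - 1*293 = (1689 + (1666 + 36 + 498))*(2960/3) - 293 = (1689 + 2200)*(2960/3) - 293 = 3889*(2960/3) - 293 = 11511440/3 - 293 = 11510561/3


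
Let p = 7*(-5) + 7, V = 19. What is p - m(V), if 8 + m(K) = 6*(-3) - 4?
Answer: 2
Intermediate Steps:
m(K) = -30 (m(K) = -8 + (6*(-3) - 4) = -8 + (-18 - 4) = -8 - 22 = -30)
p = -28 (p = -35 + 7 = -28)
p - m(V) = -28 - 1*(-30) = -28 + 30 = 2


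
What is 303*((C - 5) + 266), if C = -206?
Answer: 16665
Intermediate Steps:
303*((C - 5) + 266) = 303*((-206 - 5) + 266) = 303*(-211 + 266) = 303*55 = 16665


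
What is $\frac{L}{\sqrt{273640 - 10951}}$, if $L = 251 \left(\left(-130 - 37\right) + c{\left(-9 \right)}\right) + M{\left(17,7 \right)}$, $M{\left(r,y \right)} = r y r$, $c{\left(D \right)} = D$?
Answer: $- \frac{14051 \sqrt{5361}}{12509} \approx -82.245$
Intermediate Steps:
$M{\left(r,y \right)} = y r^{2}$
$L = -42153$ ($L = 251 \left(\left(-130 - 37\right) - 9\right) + 7 \cdot 17^{2} = 251 \left(-167 - 9\right) + 7 \cdot 289 = 251 \left(-176\right) + 2023 = -44176 + 2023 = -42153$)
$\frac{L}{\sqrt{273640 - 10951}} = - \frac{42153}{\sqrt{273640 - 10951}} = - \frac{42153}{\sqrt{262689}} = - \frac{42153}{7 \sqrt{5361}} = - 42153 \frac{\sqrt{5361}}{37527} = - \frac{14051 \sqrt{5361}}{12509}$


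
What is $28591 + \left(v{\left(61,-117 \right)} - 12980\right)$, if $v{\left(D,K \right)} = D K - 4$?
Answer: $8470$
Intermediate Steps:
$v{\left(D,K \right)} = -4 + D K$
$28591 + \left(v{\left(61,-117 \right)} - 12980\right) = 28591 + \left(\left(-4 + 61 \left(-117\right)\right) - 12980\right) = 28591 - 20121 = 8470$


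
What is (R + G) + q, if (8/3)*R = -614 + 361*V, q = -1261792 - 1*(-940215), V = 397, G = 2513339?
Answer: 17962205/8 ≈ 2.2453e+6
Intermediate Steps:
q = -321577 (q = -1261792 + 940215 = -321577)
R = 428109/8 (R = 3*(-614 + 361*397)/8 = 3*(-614 + 143317)/8 = (3/8)*142703 = 428109/8 ≈ 53514.)
(R + G) + q = (428109/8 + 2513339) - 321577 = 20534821/8 - 321577 = 17962205/8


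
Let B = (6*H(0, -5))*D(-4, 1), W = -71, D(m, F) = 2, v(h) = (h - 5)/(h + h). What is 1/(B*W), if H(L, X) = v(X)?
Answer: -1/852 ≈ -0.0011737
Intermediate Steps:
v(h) = (-5 + h)/(2*h) (v(h) = (-5 + h)/((2*h)) = (-5 + h)*(1/(2*h)) = (-5 + h)/(2*h))
H(L, X) = (-5 + X)/(2*X)
B = 12 (B = (6*((½)*(-5 - 5)/(-5)))*2 = (6*((½)*(-⅕)*(-10)))*2 = (6*1)*2 = 6*2 = 12)
1/(B*W) = 1/(12*(-71)) = 1/(-852) = -1/852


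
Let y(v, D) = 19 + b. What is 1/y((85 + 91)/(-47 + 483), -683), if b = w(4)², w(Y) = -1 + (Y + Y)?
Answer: 1/68 ≈ 0.014706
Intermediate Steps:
w(Y) = -1 + 2*Y
b = 49 (b = (-1 + 2*4)² = (-1 + 8)² = 7² = 49)
y(v, D) = 68 (y(v, D) = 19 + 49 = 68)
1/y((85 + 91)/(-47 + 483), -683) = 1/68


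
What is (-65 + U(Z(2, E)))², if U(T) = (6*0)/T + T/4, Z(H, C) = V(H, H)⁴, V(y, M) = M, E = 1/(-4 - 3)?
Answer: 3721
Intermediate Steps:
E = -⅐ (E = 1/(-7) = -⅐ ≈ -0.14286)
Z(H, C) = H⁴
U(T) = T/4 (U(T) = 0/T + T*(¼) = 0 + T/4 = T/4)
(-65 + U(Z(2, E)))² = (-65 + (¼)*2⁴)² = (-65 + (¼)*16)² = (-65 + 4)² = (-61)² = 3721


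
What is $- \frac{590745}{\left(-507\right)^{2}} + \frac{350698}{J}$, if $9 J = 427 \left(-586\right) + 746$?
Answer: $- \frac{159782638573}{10687926054} \approx -14.95$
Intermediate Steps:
$J = - \frac{249476}{9}$ ($J = \frac{427 \left(-586\right) + 746}{9} = \frac{-250222 + 746}{9} = \frac{1}{9} \left(-249476\right) = - \frac{249476}{9} \approx -27720.0$)
$- \frac{590745}{\left(-507\right)^{2}} + \frac{350698}{J} = - \frac{590745}{\left(-507\right)^{2}} + \frac{350698}{- \frac{249476}{9}} = - \frac{590745}{257049} + 350698 \left(- \frac{9}{249476}\right) = \left(-590745\right) \frac{1}{257049} - \frac{1578141}{124738} = - \frac{196915}{85683} - \frac{1578141}{124738} = - \frac{159782638573}{10687926054}$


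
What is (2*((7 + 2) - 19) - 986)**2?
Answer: 1012036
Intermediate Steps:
(2*((7 + 2) - 19) - 986)**2 = (2*(9 - 19) - 986)**2 = (2*(-10) - 986)**2 = (-20 - 986)**2 = (-1006)**2 = 1012036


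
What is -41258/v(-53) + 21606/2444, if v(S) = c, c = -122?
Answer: 1989817/5734 ≈ 347.02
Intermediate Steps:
v(S) = -122
-41258/v(-53) + 21606/2444 = -41258/(-122) + 21606/2444 = -41258*(-1/122) + 21606*(1/2444) = 20629/61 + 831/94 = 1989817/5734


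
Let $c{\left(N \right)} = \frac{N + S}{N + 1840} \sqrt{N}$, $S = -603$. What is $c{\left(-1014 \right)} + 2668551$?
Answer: $2668551 - \frac{3003 i \sqrt{6}}{118} \approx 2.6686 \cdot 10^{6} - 62.337 i$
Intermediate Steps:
$c{\left(N \right)} = \frac{\sqrt{N} \left(-603 + N\right)}{1840 + N}$ ($c{\left(N \right)} = \frac{N - 603}{N + 1840} \sqrt{N} = \frac{-603 + N}{1840 + N} \sqrt{N} = \frac{\sqrt{N} \left(-603 + N\right)}{1840 + N}$)
$c{\left(-1014 \right)} + 2668551 = \frac{\sqrt{-1014} \left(-603 - 1014\right)}{1840 - 1014} + 2668551 = 13 i \sqrt{6} \cdot \frac{1}{826} \left(-1617\right) + 2668551 = - \frac{3003 i \sqrt{6}}{118} + 2668551 = 2668551 - \frac{3003 i \sqrt{6}}{118}$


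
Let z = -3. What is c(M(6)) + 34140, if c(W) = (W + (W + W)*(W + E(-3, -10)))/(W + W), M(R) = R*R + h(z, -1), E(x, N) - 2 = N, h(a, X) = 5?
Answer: 68347/2 ≈ 34174.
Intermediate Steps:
E(x, N) = 2 + N
M(R) = 5 + R**2 (M(R) = R*R + 5 = R**2 + 5 = 5 + R**2)
c(W) = (W + 2*W*(-8 + W))/(2*W) (c(W) = (W + (W + W)*(W + (2 - 10)))/(W + W) = (W + (2*W)*(W - 8))/((2*W)) = (W + (2*W)*(-8 + W))*(1/(2*W)) = (W + 2*W*(-8 + W))*(1/(2*W)) = (W + 2*W*(-8 + W))/(2*W))
c(M(6)) + 34140 = (-15/2 + (5 + 6**2)) + 34140 = (-15/2 + (5 + 36)) + 34140 = (-15/2 + 41) + 34140 = 67/2 + 34140 = 68347/2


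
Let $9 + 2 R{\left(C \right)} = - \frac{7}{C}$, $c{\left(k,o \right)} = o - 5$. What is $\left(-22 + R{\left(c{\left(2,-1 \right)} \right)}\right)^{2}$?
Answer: $\frac{96721}{144} \approx 671.67$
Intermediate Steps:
$c{\left(k,o \right)} = -5 + o$ ($c{\left(k,o \right)} = o - 5 = -5 + o$)
$R{\left(C \right)} = - \frac{9}{2} - \frac{7}{2 C}$ ($R{\left(C \right)} = - \frac{9}{2} + \frac{\left(-7\right) \frac{1}{C}}{2} = - \frac{9}{2} - \frac{7}{2 C}$)
$\left(-22 + R{\left(c{\left(2,-1 \right)} \right)}\right)^{2} = \left(-22 + \frac{-7 - 9 \left(-5 - 1\right)}{2 \left(-5 - 1\right)}\right)^{2} = \left(-22 + \frac{-7 - -54}{2 \left(-6\right)}\right)^{2} = \left(-22 + \frac{1}{2} \left(- \frac{1}{6}\right) \left(-7 + 54\right)\right)^{2} = \left(-22 + \frac{1}{2} \left(- \frac{1}{6}\right) 47\right)^{2} = \left(-22 - \frac{47}{12}\right)^{2} = \left(- \frac{311}{12}\right)^{2} = \frac{96721}{144}$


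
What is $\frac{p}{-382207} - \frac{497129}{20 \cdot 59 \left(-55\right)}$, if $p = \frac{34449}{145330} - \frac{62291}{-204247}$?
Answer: $\frac{563999364492823248483}{73629914030817829300} \approx 7.6599$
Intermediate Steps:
$p = \frac{16088855933}{29683216510}$ ($p = 34449 \cdot \frac{1}{145330} - - \frac{62291}{204247} = \frac{34449}{145330} + \frac{62291}{204247} = \frac{16088855933}{29683216510} \approx 0.54202$)
$\frac{p}{-382207} - \frac{497129}{20 \cdot 59 \left(-55\right)} = \frac{16088855933}{29683216510 \left(-382207\right)} - \frac{497129}{20 \cdot 59 \left(-55\right)} = \frac{16088855933}{29683216510} \left(- \frac{1}{382207}\right) - \frac{497129}{1180 \left(-55\right)} = - \frac{16088855933}{11345133132637570} - \frac{497129}{-64900} = - \frac{16088855933}{11345133132637570} - - \frac{497129}{64900} = - \frac{16088855933}{11345133132637570} + \frac{497129}{64900} = \frac{563999364492823248483}{73629914030817829300}$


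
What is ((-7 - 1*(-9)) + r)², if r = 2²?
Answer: 36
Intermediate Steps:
r = 4
((-7 - 1*(-9)) + r)² = ((-7 - 1*(-9)) + 4)² = ((-7 + 9) + 4)² = (2 + 4)² = 6² = 36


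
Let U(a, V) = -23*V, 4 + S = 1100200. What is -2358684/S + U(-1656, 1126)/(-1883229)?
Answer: -13621756897/6394817941 ≈ -2.1301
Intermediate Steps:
S = 1100196 (S = -4 + 1100200 = 1100196)
-2358684/S + U(-1656, 1126)/(-1883229) = -2358684/1100196 - 23*1126/(-1883229) = -2358684*1/1100196 - 25898*(-1/1883229) = -65519/30561 + 25898/1883229 = -13621756897/6394817941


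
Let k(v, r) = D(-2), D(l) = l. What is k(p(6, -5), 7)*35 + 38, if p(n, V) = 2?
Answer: -32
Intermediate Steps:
k(v, r) = -2
k(p(6, -5), 7)*35 + 38 = -2*35 + 38 = -70 + 38 = -32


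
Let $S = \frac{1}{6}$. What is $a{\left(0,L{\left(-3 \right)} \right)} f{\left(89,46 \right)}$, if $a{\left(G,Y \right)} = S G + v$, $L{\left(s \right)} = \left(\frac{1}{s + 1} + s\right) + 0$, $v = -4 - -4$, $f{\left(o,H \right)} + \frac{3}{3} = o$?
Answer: $0$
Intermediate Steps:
$f{\left(o,H \right)} = -1 + o$
$v = 0$ ($v = -4 + 4 = 0$)
$L{\left(s \right)} = s + \frac{1}{1 + s}$ ($L{\left(s \right)} = \left(\frac{1}{1 + s} + s\right) + 0 = \left(s + \frac{1}{1 + s}\right) + 0 = s + \frac{1}{1 + s}$)
$S = \frac{1}{6} \approx 0.16667$
$a{\left(G,Y \right)} = \frac{G}{6}$ ($a{\left(G,Y \right)} = \frac{G}{6} + 0 = \frac{G}{6}$)
$a{\left(0,L{\left(-3 \right)} \right)} f{\left(89,46 \right)} = \frac{1}{6} \cdot 0 \left(-1 + 89\right) = 0 \cdot 88 = 0$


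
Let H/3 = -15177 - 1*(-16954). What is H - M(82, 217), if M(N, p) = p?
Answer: 5114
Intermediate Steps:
H = 5331 (H = 3*(-15177 - 1*(-16954)) = 3*(-15177 + 16954) = 3*1777 = 5331)
H - M(82, 217) = 5331 - 1*217 = 5331 - 217 = 5114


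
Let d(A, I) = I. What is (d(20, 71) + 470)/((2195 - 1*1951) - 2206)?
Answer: -541/1962 ≈ -0.27574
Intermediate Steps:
(d(20, 71) + 470)/((2195 - 1*1951) - 2206) = (71 + 470)/((2195 - 1*1951) - 2206) = 541/((2195 - 1951) - 2206) = 541/(244 - 2206) = 541/(-1962) = 541*(-1/1962) = -541/1962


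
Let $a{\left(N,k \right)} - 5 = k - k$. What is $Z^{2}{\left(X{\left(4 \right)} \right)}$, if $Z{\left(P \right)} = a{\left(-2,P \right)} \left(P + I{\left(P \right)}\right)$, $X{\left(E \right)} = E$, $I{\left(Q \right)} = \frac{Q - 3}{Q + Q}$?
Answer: $\frac{27225}{64} \approx 425.39$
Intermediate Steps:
$I{\left(Q \right)} = \frac{-3 + Q}{2 Q}$
$a{\left(N,k \right)} = 5$ ($a{\left(N,k \right)} = 5 + \left(k - k\right) = 5 + 0 = 5$)
$Z{\left(P \right)} = 5 P + \frac{5 \left(-3 + P\right)}{2 P}$ ($Z{\left(P \right)} = 5 \left(P + \frac{-3 + P}{2 P}\right) = 5 P + \frac{5 \left(-3 + P\right)}{2 P}$)
$Z^{2}{\left(X{\left(4 \right)} \right)} = \left(\frac{5}{2} + 5 \cdot 4 - \frac{15}{2 \cdot 4}\right)^{2} = \left(\frac{5}{2} + 20 - \frac{15}{8}\right)^{2} = \left(\frac{165}{8}\right)^{2} = \frac{27225}{64}$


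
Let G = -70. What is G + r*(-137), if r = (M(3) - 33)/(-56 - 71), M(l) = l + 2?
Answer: -12726/127 ≈ -100.20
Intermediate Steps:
M(l) = 2 + l
r = 28/127 (r = ((2 + 3) - 33)/(-56 - 71) = (5 - 33)/(-127) = -28*(-1/127) = 28/127 ≈ 0.22047)
G + r*(-137) = -70 + (28/127)*(-137) = -70 - 3836/127 = -12726/127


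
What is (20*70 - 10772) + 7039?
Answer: -2333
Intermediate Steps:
(20*70 - 10772) + 7039 = (1400 - 10772) + 7039 = -9372 + 7039 = -2333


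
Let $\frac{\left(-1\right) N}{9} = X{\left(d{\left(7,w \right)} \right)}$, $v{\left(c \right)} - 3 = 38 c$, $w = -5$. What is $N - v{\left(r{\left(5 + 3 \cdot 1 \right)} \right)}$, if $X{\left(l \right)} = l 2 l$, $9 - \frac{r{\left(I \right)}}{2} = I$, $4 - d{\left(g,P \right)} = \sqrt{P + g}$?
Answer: $-403 + 144 \sqrt{2} \approx -199.35$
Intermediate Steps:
$d{\left(g,P \right)} = 4 - \sqrt{P + g}$
$r{\left(I \right)} = 18 - 2 I$
$X{\left(l \right)} = 2 l^{2}$ ($X{\left(l \right)} = 2 l l = 2 l^{2}$)
$v{\left(c \right)} = 3 + 38 c$
$N = - 18 \left(4 - \sqrt{2}\right)^{2}$ ($N = - 9 \cdot 2 \left(4 - \sqrt{-5 + 7}\right)^{2} = - 9 \cdot 2 \left(4 - \sqrt{2}\right)^{2} = - 18 \left(4 - \sqrt{2}\right)^{2} \approx -120.35$)
$N - v{\left(r{\left(5 + 3 \cdot 1 \right)} \right)} = \left(-324 + 144 \sqrt{2}\right) - \left(3 + 38 \left(18 - 2 \left(5 + 3 \cdot 1\right)\right)\right) = \left(-324 + 144 \sqrt{2}\right) - \left(3 + 38 \left(18 - 2 \left(5 + 3\right)\right)\right) = \left(-324 + 144 \sqrt{2}\right) - \left(3 + 38 \left(18 - 16\right)\right) = \left(-324 + 144 \sqrt{2}\right) - \left(3 + 38 \cdot 2\right) = \left(-324 + 144 \sqrt{2}\right) - \left(3 + 76\right) = \left(-324 + 144 \sqrt{2}\right) - 79 = -403 + 144 \sqrt{2}$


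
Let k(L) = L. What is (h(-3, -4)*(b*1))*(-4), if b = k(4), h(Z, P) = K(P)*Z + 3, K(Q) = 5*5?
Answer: 1152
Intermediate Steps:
K(Q) = 25
h(Z, P) = 3 + 25*Z (h(Z, P) = 25*Z + 3 = 3 + 25*Z)
b = 4
(h(-3, -4)*(b*1))*(-4) = ((3 + 25*(-3))*(4*1))*(-4) = ((3 - 75)*4)*(-4) = -72*4*(-4) = -288*(-4) = 1152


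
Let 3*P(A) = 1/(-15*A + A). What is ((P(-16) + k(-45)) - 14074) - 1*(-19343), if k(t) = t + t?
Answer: 3480289/672 ≈ 5179.0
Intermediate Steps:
k(t) = 2*t
P(A) = -1/(42*A) (P(A) = 1/(3*(-15*A + A)) = 1/(3*((-14*A))) = (-1/(14*A))/3 = -1/(42*A))
((P(-16) + k(-45)) - 14074) - 1*(-19343) = ((-1/42/(-16) + 2*(-45)) - 14074) - 1*(-19343) = ((-1/42*(-1/16) - 90) - 14074) + 19343 = ((1/672 - 90) - 14074) + 19343 = (-60479/672 - 14074) + 19343 = -9518207/672 + 19343 = 3480289/672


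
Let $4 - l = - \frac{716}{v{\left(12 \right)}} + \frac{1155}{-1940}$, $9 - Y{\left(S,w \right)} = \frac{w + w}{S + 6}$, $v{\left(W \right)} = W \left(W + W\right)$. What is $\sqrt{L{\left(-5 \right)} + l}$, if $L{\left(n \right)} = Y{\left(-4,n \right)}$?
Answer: $\frac{\sqrt{28563202}}{1164} \approx 4.5915$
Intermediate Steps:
$v{\left(W \right)} = 2 W^{2}$ ($v{\left(W \right)} = W 2 W = 2 W^{2}$)
$Y{\left(S,w \right)} = 9 - \frac{2 w}{6 + S}$ ($Y{\left(S,w \right)} = 9 - \frac{w + w}{S + 6} = 9 - \frac{2 w}{6 + S}$)
$L{\left(n \right)} = 9 - n$ ($L{\left(n \right)} = \frac{54 - 2 n + 9 \left(-4\right)}{6 - 4} = \frac{54 - 2 n - 36}{2} = \frac{18 - 2 n}{2} = 9 - n$)
$l = \frac{49457}{6984}$ ($l = 4 - \left(- \frac{716}{2 \cdot 12^{2}} + \frac{1155}{-1940}\right) = 4 - \left(- \frac{716}{2 \cdot 144} + 1155 \left(- \frac{1}{1940}\right)\right) = 4 - \left(- \frac{716}{288} - \frac{231}{388}\right) = 4 - \left(\left(-716\right) \frac{1}{288} - \frac{231}{388}\right) = 4 - \left(- \frac{179}{72} - \frac{231}{388}\right) = 4 - - \frac{21521}{6984} = 4 + \frac{21521}{6984} = \frac{49457}{6984} \approx 7.0815$)
$\sqrt{L{\left(-5 \right)} + l} = \sqrt{\left(9 - -5\right) + \frac{49457}{6984}} = \sqrt{\left(9 + 5\right) + \frac{49457}{6984}} = \sqrt{14 + \frac{49457}{6984}} = \sqrt{\frac{147233}{6984}} = \frac{\sqrt{28563202}}{1164}$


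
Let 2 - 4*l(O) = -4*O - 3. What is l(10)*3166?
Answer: 71235/2 ≈ 35618.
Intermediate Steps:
l(O) = 5/4 + O (l(O) = ½ - (-4*O - 3)/4 = ½ - (-3 - 4*O)/4 = ½ + (¾ + O) = 5/4 + O)
l(10)*3166 = (5/4 + 10)*3166 = (45/4)*3166 = 71235/2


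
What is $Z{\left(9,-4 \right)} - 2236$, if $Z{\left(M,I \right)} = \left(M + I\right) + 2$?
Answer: $-2229$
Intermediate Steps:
$Z{\left(M,I \right)} = 2 + I + M$ ($Z{\left(M,I \right)} = \left(I + M\right) + 2 = 2 + I + M$)
$Z{\left(9,-4 \right)} - 2236 = \left(2 - 4 + 9\right) - 2236 = 7 - 2236 = -2229$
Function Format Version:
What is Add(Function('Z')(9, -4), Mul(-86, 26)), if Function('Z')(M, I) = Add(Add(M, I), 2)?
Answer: -2229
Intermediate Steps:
Function('Z')(M, I) = Add(2, I, M) (Function('Z')(M, I) = Add(Add(I, M), 2) = Add(2, I, M))
Add(Function('Z')(9, -4), Mul(-86, 26)) = Add(Add(2, -4, 9), Mul(-86, 26)) = Add(7, -2236) = -2229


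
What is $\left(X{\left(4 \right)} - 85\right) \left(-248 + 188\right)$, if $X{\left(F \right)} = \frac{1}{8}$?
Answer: $\frac{10185}{2} \approx 5092.5$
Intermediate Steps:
$X{\left(F \right)} = \frac{1}{8}$
$\left(X{\left(4 \right)} - 85\right) \left(-248 + 188\right) = \left(\frac{1}{8} - 85\right) \left(-248 + 188\right) = \left(- \frac{679}{8}\right) \left(-60\right) = \frac{10185}{2}$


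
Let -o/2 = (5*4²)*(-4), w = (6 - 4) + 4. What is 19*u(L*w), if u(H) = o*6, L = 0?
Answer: 72960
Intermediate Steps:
w = 6 (w = 2 + 4 = 6)
o = 640 (o = -2*5*4²*(-4) = -2*5*16*(-4) = -160*(-4) = -2*(-320) = 640)
u(H) = 3840 (u(H) = 640*6 = 3840)
19*u(L*w) = 19*3840 = 72960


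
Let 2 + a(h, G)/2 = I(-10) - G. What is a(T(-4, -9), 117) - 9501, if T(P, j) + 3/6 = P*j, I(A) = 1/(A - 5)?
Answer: -146087/15 ≈ -9739.1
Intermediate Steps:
I(A) = 1/(-5 + A)
T(P, j) = -½ + P*j
a(h, G) = -62/15 - 2*G (a(h, G) = -4 + 2*(1/(-5 - 10) - G) = -4 + 2*(1/(-15) - G) = -4 + 2*(-1/15 - G) = -4 + (-2/15 - 2*G) = -62/15 - 2*G)
a(T(-4, -9), 117) - 9501 = (-62/15 - 2*117) - 9501 = (-62/15 - 234) - 9501 = -3572/15 - 9501 = -146087/15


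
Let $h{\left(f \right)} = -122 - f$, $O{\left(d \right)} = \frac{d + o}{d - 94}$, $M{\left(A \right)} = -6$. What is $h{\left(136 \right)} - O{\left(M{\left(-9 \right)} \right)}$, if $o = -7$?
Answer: $- \frac{25813}{100} \approx -258.13$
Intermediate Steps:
$O{\left(d \right)} = \frac{-7 + d}{-94 + d}$ ($O{\left(d \right)} = \frac{d - 7}{d - 94} = \frac{-7 + d}{-94 + d}$)
$h{\left(136 \right)} - O{\left(M{\left(-9 \right)} \right)} = \left(-122 - 136\right) - \frac{-7 - 6}{-94 - 6} = \left(-122 - 136\right) - \frac{1}{-100} \left(-13\right) = -258 - \left(- \frac{1}{100}\right) \left(-13\right) = -258 - \frac{13}{100} = - \frac{25813}{100}$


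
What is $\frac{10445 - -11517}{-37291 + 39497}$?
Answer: $\frac{10981}{1103} \approx 9.9556$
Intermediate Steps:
$\frac{10445 - -11517}{-37291 + 39497} = \frac{10445 + \left(-4508 + 16025\right)}{2206} = \left(10445 + 11517\right) \frac{1}{2206} = 21962 \cdot \frac{1}{2206} = \frac{10981}{1103}$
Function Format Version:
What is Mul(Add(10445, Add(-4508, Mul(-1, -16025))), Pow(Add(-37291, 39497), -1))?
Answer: Rational(10981, 1103) ≈ 9.9556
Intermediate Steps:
Mul(Add(10445, Add(-4508, Mul(-1, -16025))), Pow(Add(-37291, 39497), -1)) = Mul(Add(10445, Add(-4508, 16025)), Pow(2206, -1)) = Mul(Add(10445, 11517), Rational(1, 2206)) = Mul(21962, Rational(1, 2206)) = Rational(10981, 1103)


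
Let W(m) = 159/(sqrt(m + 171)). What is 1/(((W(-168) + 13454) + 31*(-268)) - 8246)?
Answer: -3100/9601573 - 53*sqrt(3)/9601573 ≈ -0.00033242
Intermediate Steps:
W(m) = 159/sqrt(171 + m) (W(m) = 159/(sqrt(171 + m)) = 159/sqrt(171 + m))
1/(((W(-168) + 13454) + 31*(-268)) - 8246) = 1/(((159/sqrt(171 - 168) + 13454) + 31*(-268)) - 8246) = 1/(((159/sqrt(3) + 13454) - 8308) - 8246) = 1/(((159*(sqrt(3)/3) + 13454) - 8308) - 8246) = 1/(((53*sqrt(3) + 13454) - 8308) - 8246) = 1/(((13454 + 53*sqrt(3)) - 8308) - 8246) = 1/((5146 + 53*sqrt(3)) - 8246) = 1/(-3100 + 53*sqrt(3))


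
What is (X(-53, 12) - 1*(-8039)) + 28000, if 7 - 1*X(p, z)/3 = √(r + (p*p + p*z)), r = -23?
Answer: 36060 - 15*√86 ≈ 35921.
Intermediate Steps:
X(p, z) = 21 - 3*√(-23 + p² + p*z) (X(p, z) = 21 - 3*√(-23 + (p*p + p*z)) = 21 - 3*√(-23 + (p² + p*z)) = 21 - 3*√(-23 + p² + p*z))
(X(-53, 12) - 1*(-8039)) + 28000 = ((21 - 3*√(-23 + (-53)² - 53*12)) - 1*(-8039)) + 28000 = ((21 - 3*√(-23 + 2809 - 636)) + 8039) + 28000 = ((21 - 15*√86) + 8039) + 28000 = (8060 - 15*√86) + 28000 = 36060 - 15*√86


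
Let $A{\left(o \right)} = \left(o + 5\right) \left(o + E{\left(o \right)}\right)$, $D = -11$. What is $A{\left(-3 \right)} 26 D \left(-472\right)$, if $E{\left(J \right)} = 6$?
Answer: $809952$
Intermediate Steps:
$A{\left(o \right)} = \left(5 + o\right) \left(6 + o\right)$ ($A{\left(o \right)} = \left(o + 5\right) \left(o + 6\right) = \left(5 + o\right) \left(6 + o\right)$)
$A{\left(-3 \right)} 26 D \left(-472\right) = \left(30 + \left(-3\right)^{2} + 11 \left(-3\right)\right) 26 \left(-11\right) \left(-472\right) = \left(30 + 9 - 33\right) 26 \left(-11\right) \left(-472\right) = 6 \cdot 26 \left(-11\right) \left(-472\right) = 156 \left(-11\right) \left(-472\right) = \left(-1716\right) \left(-472\right) = 809952$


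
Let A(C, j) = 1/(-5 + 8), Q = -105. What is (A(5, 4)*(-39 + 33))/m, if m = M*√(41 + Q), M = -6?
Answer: -I/24 ≈ -0.041667*I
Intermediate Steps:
A(C, j) = ⅓ (A(C, j) = 1/3 = ⅓)
m = -48*I (m = -6*√(41 - 105) = -48*I ≈ -48.0*I)
(A(5, 4)*(-39 + 33))/m = ((-39 + 33)/3)/((-48*I)) = ((⅓)*(-6))*(I/48) = -I/24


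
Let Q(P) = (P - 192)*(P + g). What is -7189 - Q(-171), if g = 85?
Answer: -38407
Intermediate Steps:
Q(P) = (-192 + P)*(85 + P) (Q(P) = (P - 192)*(P + 85) = (-192 + P)*(85 + P))
-7189 - Q(-171) = -7189 - (-16320 + (-171)² - 107*(-171)) = -7189 - (-16320 + 29241 + 18297) = -7189 - 1*31218 = -7189 - 31218 = -38407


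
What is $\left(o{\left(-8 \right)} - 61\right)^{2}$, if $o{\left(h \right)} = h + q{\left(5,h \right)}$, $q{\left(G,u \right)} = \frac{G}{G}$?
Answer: $4624$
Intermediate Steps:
$q{\left(G,u \right)} = 1$
$o{\left(h \right)} = 1 + h$ ($o{\left(h \right)} = h + 1 = 1 + h$)
$\left(o{\left(-8 \right)} - 61\right)^{2} = \left(\left(1 - 8\right) - 61\right)^{2} = \left(-7 - 61\right)^{2} = \left(-68\right)^{2} = 4624$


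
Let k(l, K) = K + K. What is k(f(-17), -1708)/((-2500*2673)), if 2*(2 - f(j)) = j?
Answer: 854/1670625 ≈ 0.00051119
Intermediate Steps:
f(j) = 2 - j/2
k(l, K) = 2*K
k(f(-17), -1708)/((-2500*2673)) = (2*(-1708))/((-2500*2673)) = -3416/(-6682500) = -3416*(-1/6682500) = 854/1670625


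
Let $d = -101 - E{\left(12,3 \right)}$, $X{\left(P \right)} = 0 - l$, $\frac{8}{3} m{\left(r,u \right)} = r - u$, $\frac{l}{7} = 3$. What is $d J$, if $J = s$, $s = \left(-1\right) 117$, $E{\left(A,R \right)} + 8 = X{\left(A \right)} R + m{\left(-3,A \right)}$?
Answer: $\frac{22815}{8} \approx 2851.9$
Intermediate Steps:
$l = 21$ ($l = 7 \cdot 3 = 21$)
$m{\left(r,u \right)} = - \frac{3 u}{8} + \frac{3 r}{8}$ ($m{\left(r,u \right)} = \frac{3 \left(r - u\right)}{8} = - \frac{3 u}{8} + \frac{3 r}{8}$)
$X{\left(P \right)} = -21$ ($X{\left(P \right)} = 0 - 21 = -21$)
$E{\left(A,R \right)} = - \frac{73}{8} - 21 R - \frac{3 A}{8}$ ($E{\left(A,R \right)} = -8 - \left(\frac{9}{8} + 21 R + \frac{3 A}{8}\right) = - \frac{73}{8} - 21 R - \frac{3 A}{8}$)
$s = -117$
$J = -117$
$d = - \frac{195}{8}$ ($d = -101 - \left(- \frac{73}{8} - 63 - \frac{9}{2}\right) = -101 - - \frac{613}{8} = -101 + \frac{613}{8} = - \frac{195}{8} \approx -24.375$)
$d J = \left(- \frac{195}{8}\right) \left(-117\right) = \frac{22815}{8}$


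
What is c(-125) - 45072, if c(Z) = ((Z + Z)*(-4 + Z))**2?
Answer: 1040017428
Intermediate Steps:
c(Z) = 4*Z**2*(-4 + Z)**2 (c(Z) = ((2*Z)*(-4 + Z))**2 = (2*Z*(-4 + Z))**2 = 4*Z**2*(-4 + Z)**2)
c(-125) - 45072 = 4*(-125)**2*(-4 - 125)**2 - 45072 = 4*15625*(-129)**2 - 45072 = 4*15625*16641 - 45072 = 1040062500 - 45072 = 1040017428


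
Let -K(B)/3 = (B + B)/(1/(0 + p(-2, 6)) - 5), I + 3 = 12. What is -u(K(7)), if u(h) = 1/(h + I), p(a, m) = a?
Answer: -11/183 ≈ -0.060109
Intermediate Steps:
I = 9 (I = -3 + 12 = 9)
K(B) = 12*B/11 (K(B) = -3*(B + B)/(1/(0 - 2) - 5) = -3*2*B/(1/(-2) - 5) = -3*2*B/(-½ - 5) = -3*2*B/(-11/2) = -3*2*B*(-2)/11 = -(-12)*B/11 = 12*B/11)
u(h) = 1/(9 + h) (u(h) = 1/(h + 9) = 1/(9 + h))
-u(K(7)) = -1/(9 + (12/11)*7) = -1/(9 + 84/11) = -1/183/11 = -1*11/183 = -11/183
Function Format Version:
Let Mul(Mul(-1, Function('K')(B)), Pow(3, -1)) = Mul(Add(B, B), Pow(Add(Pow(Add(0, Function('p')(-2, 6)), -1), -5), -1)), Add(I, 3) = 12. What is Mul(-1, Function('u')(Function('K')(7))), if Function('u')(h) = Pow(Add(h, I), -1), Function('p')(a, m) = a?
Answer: Rational(-11, 183) ≈ -0.060109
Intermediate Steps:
I = 9 (I = Add(-3, 12) = 9)
Function('K')(B) = Mul(Rational(12, 11), B) (Function('K')(B) = Mul(-3, Mul(Add(B, B), Pow(Add(Pow(Add(0, -2), -1), -5), -1))) = Mul(-3, Mul(Mul(2, B), Pow(Add(Pow(-2, -1), -5), -1))) = Mul(-3, Mul(Mul(2, B), Pow(Add(Rational(-1, 2), -5), -1))) = Mul(-3, Mul(Mul(2, B), Pow(Rational(-11, 2), -1))) = Mul(-3, Mul(Mul(2, B), Rational(-2, 11))) = Mul(-3, Mul(Rational(-4, 11), B)) = Mul(Rational(12, 11), B))
Function('u')(h) = Pow(Add(9, h), -1) (Function('u')(h) = Pow(Add(h, 9), -1) = Pow(Add(9, h), -1))
Mul(-1, Function('u')(Function('K')(7))) = Mul(-1, Pow(Add(9, Mul(Rational(12, 11), 7)), -1)) = Mul(-1, Pow(Add(9, Rational(84, 11)), -1)) = Mul(-1, Pow(Rational(183, 11), -1)) = Mul(-1, Rational(11, 183)) = Rational(-11, 183)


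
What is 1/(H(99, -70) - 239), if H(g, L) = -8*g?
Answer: -1/1031 ≈ -0.00096993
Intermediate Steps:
1/(H(99, -70) - 239) = 1/(-8*99 - 239) = 1/(-792 - 239) = 1/(-1031) = -1/1031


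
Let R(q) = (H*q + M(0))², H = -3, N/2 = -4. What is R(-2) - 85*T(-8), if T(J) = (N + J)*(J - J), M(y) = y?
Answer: 36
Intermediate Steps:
N = -8 (N = 2*(-4) = -8)
T(J) = 0 (T(J) = (-8 + J)*(J - J) = (-8 + J)*0 = 0)
R(q) = 9*q² (R(q) = (-3*q + 0)² = (-3*q)² = 9*q²)
R(-2) - 85*T(-8) = 9*(-2)² - 85*0 = 9*4 + 0 = 36 + 0 = 36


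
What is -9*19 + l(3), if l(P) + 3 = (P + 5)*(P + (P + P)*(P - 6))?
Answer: -294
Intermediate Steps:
l(P) = -3 + (5 + P)*(P + 2*P*(-6 + P)) (l(P) = -3 + (P + 5)*(P + (P + P)*(P - 6)) = -3 + (5 + P)*(P + (2*P)*(-6 + P)) = -3 + (5 + P)*(P + 2*P*(-6 + P)))
-9*19 + l(3) = -9*19 + (-3 - 1*3**2 - 55*3 + 2*3**3) = -171 + (-3 - 1*9 - 165 + 2*27) = -171 + (-3 - 9 - 165 + 54) = -171 - 123 = -294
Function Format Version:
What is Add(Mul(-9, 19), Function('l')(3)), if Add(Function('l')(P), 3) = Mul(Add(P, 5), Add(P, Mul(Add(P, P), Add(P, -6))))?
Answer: -294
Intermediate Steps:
Function('l')(P) = Add(-3, Mul(Add(5, P), Add(P, Mul(2, P, Add(-6, P))))) (Function('l')(P) = Add(-3, Mul(Add(P, 5), Add(P, Mul(Add(P, P), Add(P, -6))))) = Add(-3, Mul(Add(5, P), Add(P, Mul(Mul(2, P), Add(-6, P))))) = Add(-3, Mul(Add(5, P), Add(P, Mul(2, P, Add(-6, P))))))
Add(Mul(-9, 19), Function('l')(3)) = Add(Mul(-9, 19), Add(-3, Mul(-1, Pow(3, 2)), Mul(-55, 3), Mul(2, Pow(3, 3)))) = Add(-171, Add(-3, Mul(-1, 9), -165, Mul(2, 27))) = Add(-171, Add(-3, -9, -165, 54)) = Add(-171, -123) = -294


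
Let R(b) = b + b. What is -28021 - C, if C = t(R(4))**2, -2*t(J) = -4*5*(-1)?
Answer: -28121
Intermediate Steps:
R(b) = 2*b
t(J) = -10 (t(J) = -(-4*5)*(-1)/2 = -(-10)*(-1) = -1/2*20 = -10)
C = 100 (C = (-10)**2 = 100)
-28021 - C = -28021 - 1*100 = -28021 - 100 = -28121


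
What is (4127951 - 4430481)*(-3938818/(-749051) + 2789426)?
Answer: -632114130535266320/749051 ≈ -8.4389e+11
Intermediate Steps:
(4127951 - 4430481)*(-3938818/(-749051) + 2789426) = -302530*(-3938818*(-1/749051) + 2789426) = -302530*(3938818/749051 + 2789426) = -302530*2089426273544/749051 = -632114130535266320/749051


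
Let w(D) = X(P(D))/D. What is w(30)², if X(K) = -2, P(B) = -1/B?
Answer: 1/225 ≈ 0.0044444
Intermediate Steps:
w(D) = -2/D
w(30)² = (-2/30)² = (-2*1/30)² = (-1/15)² = 1/225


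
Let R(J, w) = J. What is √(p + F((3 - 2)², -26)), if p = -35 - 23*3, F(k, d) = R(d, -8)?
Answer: I*√130 ≈ 11.402*I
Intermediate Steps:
F(k, d) = d
p = -104 (p = -35 - 69 = -104)
√(p + F((3 - 2)², -26)) = √(-104 - 26) = √(-130) = I*√130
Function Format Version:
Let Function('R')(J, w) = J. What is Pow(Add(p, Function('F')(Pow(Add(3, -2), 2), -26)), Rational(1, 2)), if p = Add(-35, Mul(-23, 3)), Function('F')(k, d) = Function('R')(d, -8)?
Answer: Mul(I, Pow(130, Rational(1, 2))) ≈ Mul(11.402, I)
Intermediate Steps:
Function('F')(k, d) = d
p = -104 (p = Add(-35, -69) = -104)
Pow(Add(p, Function('F')(Pow(Add(3, -2), 2), -26)), Rational(1, 2)) = Pow(Add(-104, -26), Rational(1, 2)) = Pow(-130, Rational(1, 2)) = Mul(I, Pow(130, Rational(1, 2)))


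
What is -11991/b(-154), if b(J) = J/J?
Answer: -11991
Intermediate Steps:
b(J) = 1
-11991/b(-154) = -11991/1 = -11991*1 = -11991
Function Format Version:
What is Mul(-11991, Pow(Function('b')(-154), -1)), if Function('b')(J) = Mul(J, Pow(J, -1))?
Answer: -11991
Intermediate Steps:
Function('b')(J) = 1
Mul(-11991, Pow(Function('b')(-154), -1)) = Mul(-11991, Pow(1, -1)) = Mul(-11991, 1) = -11991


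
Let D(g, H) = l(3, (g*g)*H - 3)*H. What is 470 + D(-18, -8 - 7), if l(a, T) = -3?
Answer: 515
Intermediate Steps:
D(g, H) = -3*H
470 + D(-18, -8 - 7) = 470 - 3*(-8 - 7) = 470 - 3*(-15) = 470 + 45 = 515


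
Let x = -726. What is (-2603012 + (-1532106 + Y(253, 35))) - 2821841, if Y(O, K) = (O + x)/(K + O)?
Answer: -2003604665/288 ≈ -6.9570e+6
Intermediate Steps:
Y(O, K) = (-726 + O)/(K + O) (Y(O, K) = (O - 726)/(K + O) = (-726 + O)/(K + O))
(-2603012 + (-1532106 + Y(253, 35))) - 2821841 = (-2603012 + (-1532106 + (-726 + 253)/(35 + 253))) - 2821841 = (-2603012 + (-1532106 - 473/288)) - 2821841 = (-2603012 - 441247001/288) - 2821841 = -1190914457/288 - 2821841 = -2003604665/288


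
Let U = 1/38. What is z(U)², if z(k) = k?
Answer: 1/1444 ≈ 0.00069252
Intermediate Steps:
U = 1/38 ≈ 0.026316
z(U)² = (1/38)² = 1/1444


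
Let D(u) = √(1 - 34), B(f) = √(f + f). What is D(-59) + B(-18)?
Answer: I*(6 + √33) ≈ 11.745*I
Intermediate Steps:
B(f) = √2*√f (B(f) = √(2*f) = √2*√f)
D(u) = I*√33 (D(u) = √(-33) = I*√33)
D(-59) + B(-18) = I*√33 + √2*√(-18) = I*√33 + √2*(3*I*√2) = I*√33 + 6*I = 6*I + I*√33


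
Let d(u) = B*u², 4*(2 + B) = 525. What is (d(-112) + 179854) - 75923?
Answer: 1725243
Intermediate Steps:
B = 517/4 (B = -2 + (¼)*525 = -2 + 525/4 = 517/4 ≈ 129.25)
d(u) = 517*u²/4
(d(-112) + 179854) - 75923 = ((517/4)*(-112)² + 179854) - 75923 = ((517/4)*12544 + 179854) - 75923 = (1621312 + 179854) - 75923 = 1801166 - 75923 = 1725243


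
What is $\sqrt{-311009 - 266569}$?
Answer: $i \sqrt{577578} \approx 759.99 i$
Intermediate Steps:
$\sqrt{-311009 - 266569} = \sqrt{-577578} = i \sqrt{577578}$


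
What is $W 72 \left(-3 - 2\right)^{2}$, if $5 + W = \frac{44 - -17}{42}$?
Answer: $- \frac{44700}{7} \approx -6385.7$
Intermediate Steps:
$W = - \frac{149}{42}$ ($W = -5 + \frac{44 - -17}{42} = -5 + \left(44 + 17\right) \frac{1}{42} = -5 + 61 \cdot \frac{1}{42} = -5 + \frac{61}{42} = - \frac{149}{42} \approx -3.5476$)
$W 72 \left(-3 - 2\right)^{2} = \left(- \frac{149}{42}\right) 72 \left(-3 - 2\right)^{2} = - \frac{1788 \left(-5\right)^{2}}{7} = \left(- \frac{1788}{7}\right) 25 = - \frac{44700}{7}$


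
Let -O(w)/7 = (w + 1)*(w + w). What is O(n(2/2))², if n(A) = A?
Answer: 784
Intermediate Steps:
O(w) = -14*w*(1 + w) (O(w) = -7*(w + 1)*(w + w) = -7*(1 + w)*2*w = -14*w*(1 + w))
O(n(2/2))² = (-14*2/2*(1 + 2/2))² = (-14*2*(½)*(1 + 2*(½)))² = (-14*1*(1 + 1))² = (-14*1*2)² = (-28)² = 784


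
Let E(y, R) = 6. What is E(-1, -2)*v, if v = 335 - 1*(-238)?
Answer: 3438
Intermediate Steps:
v = 573 (v = 335 + 238 = 573)
E(-1, -2)*v = 6*573 = 3438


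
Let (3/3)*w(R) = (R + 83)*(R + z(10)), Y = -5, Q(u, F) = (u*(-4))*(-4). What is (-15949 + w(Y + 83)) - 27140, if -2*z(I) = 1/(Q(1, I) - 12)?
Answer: -244409/8 ≈ -30551.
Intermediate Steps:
Q(u, F) = 16*u (Q(u, F) = -4*u*(-4) = 16*u)
z(I) = -⅛ (z(I) = -1/(2*(16*1 - 12)) = -1/(2*(16 - 12)) = -½/4 = -½*¼ = -⅛)
w(R) = (83 + R)*(-⅛ + R) (w(R) = (R + 83)*(R - ⅛) = (83 + R)*(-⅛ + R))
(-15949 + w(Y + 83)) - 27140 = (-15949 + (-83/8 + (-5 + 83)² + 663*(-5 + 83)/8)) - 27140 = (-15949 + (-83/8 + 78² + (663/8)*78)) - 27140 = (-15949 + (-83/8 + 6084 + 25857/4)) - 27140 = (-15949 + 100303/8) - 27140 = -27289/8 - 27140 = -244409/8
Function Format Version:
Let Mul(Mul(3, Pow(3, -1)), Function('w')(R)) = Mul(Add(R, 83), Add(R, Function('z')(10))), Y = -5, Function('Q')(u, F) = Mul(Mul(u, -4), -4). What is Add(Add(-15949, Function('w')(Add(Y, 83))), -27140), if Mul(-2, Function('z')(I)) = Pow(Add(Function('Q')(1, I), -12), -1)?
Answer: Rational(-244409, 8) ≈ -30551.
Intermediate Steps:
Function('Q')(u, F) = Mul(16, u) (Function('Q')(u, F) = Mul(Mul(-4, u), -4) = Mul(16, u))
Function('z')(I) = Rational(-1, 8) (Function('z')(I) = Mul(Rational(-1, 2), Pow(Add(Mul(16, 1), -12), -1)) = Mul(Rational(-1, 2), Pow(Add(16, -12), -1)) = Mul(Rational(-1, 2), Pow(4, -1)) = Mul(Rational(-1, 2), Rational(1, 4)) = Rational(-1, 8))
Function('w')(R) = Mul(Add(83, R), Add(Rational(-1, 8), R)) (Function('w')(R) = Mul(Add(R, 83), Add(R, Rational(-1, 8))) = Mul(Add(83, R), Add(Rational(-1, 8), R)))
Add(Add(-15949, Function('w')(Add(Y, 83))), -27140) = Add(Add(-15949, Add(Rational(-83, 8), Pow(Add(-5, 83), 2), Mul(Rational(663, 8), Add(-5, 83)))), -27140) = Add(Add(-15949, Add(Rational(-83, 8), Pow(78, 2), Mul(Rational(663, 8), 78))), -27140) = Add(Add(-15949, Add(Rational(-83, 8), 6084, Rational(25857, 4))), -27140) = Add(Add(-15949, Rational(100303, 8)), -27140) = Add(Rational(-27289, 8), -27140) = Rational(-244409, 8)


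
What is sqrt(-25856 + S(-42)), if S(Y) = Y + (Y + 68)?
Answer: 28*I*sqrt(33) ≈ 160.85*I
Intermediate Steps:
S(Y) = 68 + 2*Y (S(Y) = Y + (68 + Y) = 68 + 2*Y)
sqrt(-25856 + S(-42)) = sqrt(-25856 + (68 + 2*(-42))) = sqrt(-25856 + (68 - 84)) = sqrt(-25856 - 16) = sqrt(-25872) = 28*I*sqrt(33)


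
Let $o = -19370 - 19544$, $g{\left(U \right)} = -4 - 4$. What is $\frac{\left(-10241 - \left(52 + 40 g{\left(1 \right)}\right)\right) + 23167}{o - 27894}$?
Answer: $- \frac{6597}{33404} \approx -0.19749$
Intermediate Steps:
$g{\left(U \right)} = -8$ ($g{\left(U \right)} = -4 - 4 = -8$)
$o = -38914$ ($o = -19370 - 19544 = -38914$)
$\frac{\left(-10241 - \left(52 + 40 g{\left(1 \right)}\right)\right) + 23167}{o - 27894} = \frac{\left(-10241 - -268\right) + 23167}{-38914 - 27894} = \frac{\left(-10241 + \left(320 - 52\right)\right) + 23167}{-66808} = \left(\left(-10241 + 268\right) + 23167\right) \left(- \frac{1}{66808}\right) = \left(-9973 + 23167\right) \left(- \frac{1}{66808}\right) = 13194 \left(- \frac{1}{66808}\right) = - \frac{6597}{33404}$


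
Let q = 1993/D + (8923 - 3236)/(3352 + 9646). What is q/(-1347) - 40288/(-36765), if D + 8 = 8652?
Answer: 1015749768778217/927346861509660 ≈ 1.0953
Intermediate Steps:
D = 8644 (D = -8 + 8652 = 8644)
q = 37531721/56177356 (q = 1993/8644 + (8923 - 3236)/(3352 + 9646) = 1993*(1/8644) + 5687/12998 = 1993/8644 + 5687*(1/12998) = 1993/8644 + 5687/12998 = 37531721/56177356 ≈ 0.66809)
q/(-1347) - 40288/(-36765) = (37531721/56177356)/(-1347) - 40288/(-36765) = (37531721/56177356)*(-1/1347) - 40288*(-1/36765) = -37531721/75670898532 + 40288/36765 = 1015749768778217/927346861509660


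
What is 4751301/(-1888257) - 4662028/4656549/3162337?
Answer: -23321886151783155703/9268558072507887447 ≈ -2.5162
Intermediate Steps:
4751301/(-1888257) - 4662028/4656549/3162337 = 4751301*(-1/1888257) - 4662028*1/4656549*(1/3162337) = -1583767/629419 - 4662028/4656549*1/3162337 = -1583767/629419 - 4662028/14725577195013 = -23321886151783155703/9268558072507887447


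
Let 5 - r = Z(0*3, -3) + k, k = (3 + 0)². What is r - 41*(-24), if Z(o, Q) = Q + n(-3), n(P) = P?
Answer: 986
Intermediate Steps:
k = 9 (k = 3² = 9)
Z(o, Q) = -3 + Q (Z(o, Q) = Q - 3 = -3 + Q)
r = 2 (r = 5 - ((-3 - 3) + 9) = 5 - (-6 + 9) = 5 - 1*3 = 5 - 3 = 2)
r - 41*(-24) = 2 - 41*(-24) = 2 + 984 = 986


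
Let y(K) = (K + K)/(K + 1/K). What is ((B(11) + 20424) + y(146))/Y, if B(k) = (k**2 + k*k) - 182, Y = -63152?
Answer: -109175015/336552796 ≈ -0.32439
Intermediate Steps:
B(k) = -182 + 2*k**2 (B(k) = (k**2 + k**2) - 182 = 2*k**2 - 182 = -182 + 2*k**2)
y(K) = 2*K/(K + 1/K) (y(K) = (2*K)/(K + 1/K) = 2*K/(K + 1/K))
((B(11) + 20424) + y(146))/Y = (((-182 + 2*11**2) + 20424) + 2*146**2/(1 + 146**2))/(-63152) = (((-182 + 2*121) + 20424) + 2*21316/(1 + 21316))*(-1/63152) = (((-182 + 242) + 20424) + 2*21316/21317)*(-1/63152) = ((60 + 20424) + 2*21316*(1/21317))*(-1/63152) = (20484 + 42632/21317)*(-1/63152) = (436700060/21317)*(-1/63152) = -109175015/336552796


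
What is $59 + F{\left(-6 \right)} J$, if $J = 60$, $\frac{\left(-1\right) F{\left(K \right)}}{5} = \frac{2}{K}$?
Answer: $159$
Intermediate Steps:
$F{\left(K \right)} = - \frac{10}{K}$ ($F{\left(K \right)} = - 5 \frac{2}{K} = - \frac{10}{K}$)
$59 + F{\left(-6 \right)} J = 59 + - \frac{10}{-6} \cdot 60 = 59 + \left(-10\right) \left(- \frac{1}{6}\right) 60 = 59 + \frac{5}{3} \cdot 60 = 59 + 100 = 159$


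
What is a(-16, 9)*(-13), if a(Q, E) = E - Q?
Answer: -325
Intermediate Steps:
a(-16, 9)*(-13) = (9 - 1*(-16))*(-13) = (9 + 16)*(-13) = 25*(-13) = -325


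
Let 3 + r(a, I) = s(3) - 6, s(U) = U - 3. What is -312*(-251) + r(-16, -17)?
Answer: 78303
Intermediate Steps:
s(U) = -3 + U
r(a, I) = -9 (r(a, I) = -3 + ((-3 + 3) - 6) = -3 + (0 - 6) = -3 - 6 = -9)
-312*(-251) + r(-16, -17) = -312*(-251) - 9 = 78312 - 9 = 78303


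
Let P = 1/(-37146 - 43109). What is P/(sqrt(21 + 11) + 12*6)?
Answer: -9/51684220 + sqrt(2)/103368440 ≈ -1.6045e-7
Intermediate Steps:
P = -1/80255 (P = 1/(-80255) = -1/80255 ≈ -1.2460e-5)
P/(sqrt(21 + 11) + 12*6) = -1/(80255*(sqrt(21 + 11) + 12*6)) = -1/(80255*(sqrt(32) + 72)) = -1/(80255*(4*sqrt(2) + 72)) = -1/(80255*(72 + 4*sqrt(2)))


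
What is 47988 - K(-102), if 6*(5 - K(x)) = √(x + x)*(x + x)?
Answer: 47983 - 68*I*√51 ≈ 47983.0 - 485.62*I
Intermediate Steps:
K(x) = 5 - √2*x^(3/2)/3 (K(x) = 5 - √(x + x)*(x + x)/6 = 5 - √(2*x)*2*x/6 = 5 - √2*√x*2*x/6 = 5 - √2*x^(3/2)/3)
47988 - K(-102) = 47988 - (5 - √2*(-102)^(3/2)/3) = 47988 - (5 - √2*(-102*I*√102)/3) = 47988 - (5 + 68*I*√51) = 47988 + (-5 - 68*I*√51) = 47983 - 68*I*√51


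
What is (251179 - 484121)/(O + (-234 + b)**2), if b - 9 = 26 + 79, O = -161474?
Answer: 116471/73537 ≈ 1.5838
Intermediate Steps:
b = 114 (b = 9 + (26 + 79) = 9 + 105 = 114)
(251179 - 484121)/(O + (-234 + b)**2) = (251179 - 484121)/(-161474 + (-234 + 114)**2) = -232942/(-161474 + (-120)**2) = -232942/(-161474 + 14400) = -232942/(-147074) = -232942*(-1/147074) = 116471/73537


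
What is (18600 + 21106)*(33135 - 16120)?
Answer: 675597590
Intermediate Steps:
(18600 + 21106)*(33135 - 16120) = 39706*17015 = 675597590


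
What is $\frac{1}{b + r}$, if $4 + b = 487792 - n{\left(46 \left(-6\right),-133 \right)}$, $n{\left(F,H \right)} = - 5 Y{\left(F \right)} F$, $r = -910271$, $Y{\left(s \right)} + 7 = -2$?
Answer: $- \frac{1}{410063} \approx -2.4386 \cdot 10^{-6}$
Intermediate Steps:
$Y{\left(s \right)} = -9$ ($Y{\left(s \right)} = -7 - 2 = -9$)
$n{\left(F,H \right)} = 45 F$ ($n{\left(F,H \right)} = \left(-5\right) \left(-9\right) F = 45 F$)
$b = 500208$ ($b = -4 + \left(487792 - 45 \cdot 46 \left(-6\right)\right) = -4 + \left(487792 - 45 \left(-276\right)\right) = -4 + \left(487792 - -12420\right) = -4 + \left(487792 + 12420\right) = -4 + 500212 = 500208$)
$\frac{1}{b + r} = \frac{1}{500208 - 910271} = \frac{1}{-410063} = - \frac{1}{410063}$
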